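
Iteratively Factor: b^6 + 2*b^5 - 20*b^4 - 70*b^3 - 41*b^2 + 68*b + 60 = (b + 1)*(b^5 + b^4 - 21*b^3 - 49*b^2 + 8*b + 60) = (b + 1)*(b + 2)*(b^4 - b^3 - 19*b^2 - 11*b + 30) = (b - 5)*(b + 1)*(b + 2)*(b^3 + 4*b^2 + b - 6) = (b - 5)*(b - 1)*(b + 1)*(b + 2)*(b^2 + 5*b + 6) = (b - 5)*(b - 1)*(b + 1)*(b + 2)*(b + 3)*(b + 2)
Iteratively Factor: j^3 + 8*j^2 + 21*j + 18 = (j + 2)*(j^2 + 6*j + 9) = (j + 2)*(j + 3)*(j + 3)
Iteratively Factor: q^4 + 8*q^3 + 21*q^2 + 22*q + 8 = (q + 1)*(q^3 + 7*q^2 + 14*q + 8) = (q + 1)*(q + 4)*(q^2 + 3*q + 2) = (q + 1)^2*(q + 4)*(q + 2)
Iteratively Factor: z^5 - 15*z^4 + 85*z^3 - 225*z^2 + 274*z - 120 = (z - 4)*(z^4 - 11*z^3 + 41*z^2 - 61*z + 30) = (z - 4)*(z - 3)*(z^3 - 8*z^2 + 17*z - 10) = (z - 4)*(z - 3)*(z - 2)*(z^2 - 6*z + 5) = (z - 4)*(z - 3)*(z - 2)*(z - 1)*(z - 5)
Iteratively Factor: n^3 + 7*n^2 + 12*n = (n + 4)*(n^2 + 3*n) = (n + 3)*(n + 4)*(n)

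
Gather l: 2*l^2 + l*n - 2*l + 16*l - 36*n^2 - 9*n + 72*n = 2*l^2 + l*(n + 14) - 36*n^2 + 63*n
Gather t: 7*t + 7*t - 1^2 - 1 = 14*t - 2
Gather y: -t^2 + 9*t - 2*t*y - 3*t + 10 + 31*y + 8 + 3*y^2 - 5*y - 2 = -t^2 + 6*t + 3*y^2 + y*(26 - 2*t) + 16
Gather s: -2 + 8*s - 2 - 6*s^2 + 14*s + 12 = -6*s^2 + 22*s + 8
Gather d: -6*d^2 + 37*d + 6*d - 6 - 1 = -6*d^2 + 43*d - 7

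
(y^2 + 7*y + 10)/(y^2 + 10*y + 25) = (y + 2)/(y + 5)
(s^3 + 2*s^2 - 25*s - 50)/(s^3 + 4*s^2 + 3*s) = (s^3 + 2*s^2 - 25*s - 50)/(s*(s^2 + 4*s + 3))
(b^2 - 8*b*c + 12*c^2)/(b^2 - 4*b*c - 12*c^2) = (b - 2*c)/(b + 2*c)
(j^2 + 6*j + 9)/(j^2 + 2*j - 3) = (j + 3)/(j - 1)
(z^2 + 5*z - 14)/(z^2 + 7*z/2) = 2*(z^2 + 5*z - 14)/(z*(2*z + 7))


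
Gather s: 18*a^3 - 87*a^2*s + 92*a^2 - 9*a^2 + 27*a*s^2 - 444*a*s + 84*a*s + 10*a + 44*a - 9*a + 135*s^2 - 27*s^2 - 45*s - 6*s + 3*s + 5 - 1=18*a^3 + 83*a^2 + 45*a + s^2*(27*a + 108) + s*(-87*a^2 - 360*a - 48) + 4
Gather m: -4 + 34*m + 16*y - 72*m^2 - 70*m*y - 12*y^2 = -72*m^2 + m*(34 - 70*y) - 12*y^2 + 16*y - 4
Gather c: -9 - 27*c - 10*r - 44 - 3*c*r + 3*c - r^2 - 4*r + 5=c*(-3*r - 24) - r^2 - 14*r - 48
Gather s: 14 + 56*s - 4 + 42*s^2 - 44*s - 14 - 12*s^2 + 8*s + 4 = 30*s^2 + 20*s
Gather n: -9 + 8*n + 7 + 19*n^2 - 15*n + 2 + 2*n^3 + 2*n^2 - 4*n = 2*n^3 + 21*n^2 - 11*n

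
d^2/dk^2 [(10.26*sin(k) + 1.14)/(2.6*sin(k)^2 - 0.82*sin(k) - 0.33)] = (-69.3576*sin(k)^5 - 52.69992*sin(k)^4 + 93.18816*sin(k)^3 + 44.33574*sin(k)^2 + 37.42677*sin(k) - 2.0634)/(17.576*sin(k)^6 - 16.6296*sin(k)^5 - 1.44768*sin(k)^4 + 3.669992*sin(k)^3 + 0.183744*sin(k)^2 - 0.267894*sin(k) - 0.035937)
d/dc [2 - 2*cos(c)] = 2*sin(c)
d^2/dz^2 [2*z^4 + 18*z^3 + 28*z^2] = 24*z^2 + 108*z + 56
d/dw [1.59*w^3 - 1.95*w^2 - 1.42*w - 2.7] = 4.77*w^2 - 3.9*w - 1.42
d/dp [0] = 0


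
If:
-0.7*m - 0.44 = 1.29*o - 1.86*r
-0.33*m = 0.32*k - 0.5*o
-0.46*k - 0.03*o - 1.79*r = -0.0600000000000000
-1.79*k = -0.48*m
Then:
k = -0.05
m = -0.20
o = -0.16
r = 0.05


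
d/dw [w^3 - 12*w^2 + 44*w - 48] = 3*w^2 - 24*w + 44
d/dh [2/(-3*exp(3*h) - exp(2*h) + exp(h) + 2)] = (18*exp(2*h) + 4*exp(h) - 2)*exp(h)/(3*exp(3*h) + exp(2*h) - exp(h) - 2)^2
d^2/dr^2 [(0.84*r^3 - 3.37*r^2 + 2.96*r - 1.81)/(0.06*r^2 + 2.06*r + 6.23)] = (-3.46944695195361e-18*r^5 + 2.22044604925031e-16*r^4 + 7.35564*r^3 + 72.201492*r^2 + 187.636032*r - 351.583718)/(0.000216*r^6 + 0.022248*r^5 + 0.831132*r^4 + 13.361984*r^3 + 86.299206*r^2 + 239.863722*r + 241.804367)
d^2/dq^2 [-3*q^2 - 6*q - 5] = -6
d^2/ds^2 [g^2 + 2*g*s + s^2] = 2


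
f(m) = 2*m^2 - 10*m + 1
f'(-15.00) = -70.00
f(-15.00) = 601.00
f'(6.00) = 14.00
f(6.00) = 13.00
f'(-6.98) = -37.92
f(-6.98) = 168.24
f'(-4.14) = -26.56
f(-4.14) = 76.68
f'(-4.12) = -26.48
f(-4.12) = 76.15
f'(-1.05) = -14.20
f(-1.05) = 13.70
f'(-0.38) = -11.52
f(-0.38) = 5.09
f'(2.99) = 1.96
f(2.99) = -11.02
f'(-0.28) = -11.12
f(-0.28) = 3.96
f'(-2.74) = -20.96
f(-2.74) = 43.42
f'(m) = 4*m - 10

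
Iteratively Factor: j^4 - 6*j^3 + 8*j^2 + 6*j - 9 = (j - 3)*(j^3 - 3*j^2 - j + 3) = (j - 3)*(j - 1)*(j^2 - 2*j - 3) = (j - 3)^2*(j - 1)*(j + 1)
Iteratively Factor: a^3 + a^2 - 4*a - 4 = (a + 1)*(a^2 - 4) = (a - 2)*(a + 1)*(a + 2)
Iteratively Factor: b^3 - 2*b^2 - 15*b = (b - 5)*(b^2 + 3*b) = (b - 5)*(b + 3)*(b)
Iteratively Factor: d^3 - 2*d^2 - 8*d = (d - 4)*(d^2 + 2*d) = (d - 4)*(d + 2)*(d)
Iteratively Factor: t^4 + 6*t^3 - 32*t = (t - 2)*(t^3 + 8*t^2 + 16*t) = (t - 2)*(t + 4)*(t^2 + 4*t) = (t - 2)*(t + 4)^2*(t)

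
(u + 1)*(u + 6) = u^2 + 7*u + 6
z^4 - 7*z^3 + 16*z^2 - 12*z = z*(z - 3)*(z - 2)^2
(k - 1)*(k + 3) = k^2 + 2*k - 3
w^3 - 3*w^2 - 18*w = w*(w - 6)*(w + 3)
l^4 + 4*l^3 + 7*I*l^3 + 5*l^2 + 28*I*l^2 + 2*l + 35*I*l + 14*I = (l + 1)^2*(l + 2)*(l + 7*I)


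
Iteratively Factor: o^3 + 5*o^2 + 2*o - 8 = (o + 4)*(o^2 + o - 2) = (o + 2)*(o + 4)*(o - 1)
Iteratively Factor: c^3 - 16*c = (c)*(c^2 - 16) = c*(c - 4)*(c + 4)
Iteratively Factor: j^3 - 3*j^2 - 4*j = (j)*(j^2 - 3*j - 4) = j*(j + 1)*(j - 4)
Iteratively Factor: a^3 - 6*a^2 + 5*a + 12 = (a - 4)*(a^2 - 2*a - 3) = (a - 4)*(a + 1)*(a - 3)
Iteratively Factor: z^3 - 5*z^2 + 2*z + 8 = (z - 4)*(z^2 - z - 2) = (z - 4)*(z - 2)*(z + 1)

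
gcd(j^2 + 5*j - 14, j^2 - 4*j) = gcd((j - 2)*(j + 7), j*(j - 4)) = 1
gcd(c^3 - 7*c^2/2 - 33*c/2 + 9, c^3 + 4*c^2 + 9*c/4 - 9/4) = c^2 + 5*c/2 - 3/2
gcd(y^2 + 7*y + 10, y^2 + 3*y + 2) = y + 2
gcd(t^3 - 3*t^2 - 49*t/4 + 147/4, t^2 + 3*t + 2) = 1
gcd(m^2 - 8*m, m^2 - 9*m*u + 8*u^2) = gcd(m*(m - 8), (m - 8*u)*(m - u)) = 1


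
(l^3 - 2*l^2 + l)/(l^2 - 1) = l*(l - 1)/(l + 1)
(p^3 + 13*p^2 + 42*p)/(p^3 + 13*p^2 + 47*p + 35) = p*(p + 6)/(p^2 + 6*p + 5)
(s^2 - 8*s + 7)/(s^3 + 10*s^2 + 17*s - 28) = (s - 7)/(s^2 + 11*s + 28)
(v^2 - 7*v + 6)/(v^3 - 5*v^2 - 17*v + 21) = (v - 6)/(v^2 - 4*v - 21)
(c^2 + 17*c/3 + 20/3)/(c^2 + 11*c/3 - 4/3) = (3*c + 5)/(3*c - 1)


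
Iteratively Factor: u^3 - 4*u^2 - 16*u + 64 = (u - 4)*(u^2 - 16) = (u - 4)*(u + 4)*(u - 4)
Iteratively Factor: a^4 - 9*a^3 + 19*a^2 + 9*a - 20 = (a - 5)*(a^3 - 4*a^2 - a + 4) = (a - 5)*(a - 1)*(a^2 - 3*a - 4) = (a - 5)*(a - 1)*(a + 1)*(a - 4)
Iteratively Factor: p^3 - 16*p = (p + 4)*(p^2 - 4*p) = p*(p + 4)*(p - 4)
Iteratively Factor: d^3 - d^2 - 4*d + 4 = (d - 2)*(d^2 + d - 2) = (d - 2)*(d - 1)*(d + 2)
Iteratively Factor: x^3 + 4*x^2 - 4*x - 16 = (x - 2)*(x^2 + 6*x + 8) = (x - 2)*(x + 4)*(x + 2)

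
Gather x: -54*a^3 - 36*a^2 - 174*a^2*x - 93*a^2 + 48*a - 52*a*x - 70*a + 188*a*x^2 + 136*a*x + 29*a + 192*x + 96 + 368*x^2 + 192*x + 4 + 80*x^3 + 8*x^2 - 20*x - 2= -54*a^3 - 129*a^2 + 7*a + 80*x^3 + x^2*(188*a + 376) + x*(-174*a^2 + 84*a + 364) + 98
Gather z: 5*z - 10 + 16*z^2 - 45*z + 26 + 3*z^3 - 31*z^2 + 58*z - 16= 3*z^3 - 15*z^2 + 18*z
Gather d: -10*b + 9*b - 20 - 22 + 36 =-b - 6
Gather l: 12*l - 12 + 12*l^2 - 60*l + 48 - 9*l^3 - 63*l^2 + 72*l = -9*l^3 - 51*l^2 + 24*l + 36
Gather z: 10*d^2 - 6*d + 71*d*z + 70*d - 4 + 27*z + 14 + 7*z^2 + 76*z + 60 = 10*d^2 + 64*d + 7*z^2 + z*(71*d + 103) + 70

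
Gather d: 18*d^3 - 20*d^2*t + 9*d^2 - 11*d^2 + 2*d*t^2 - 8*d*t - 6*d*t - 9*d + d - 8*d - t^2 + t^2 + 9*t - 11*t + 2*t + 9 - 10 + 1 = 18*d^3 + d^2*(-20*t - 2) + d*(2*t^2 - 14*t - 16)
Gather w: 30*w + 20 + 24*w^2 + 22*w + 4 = 24*w^2 + 52*w + 24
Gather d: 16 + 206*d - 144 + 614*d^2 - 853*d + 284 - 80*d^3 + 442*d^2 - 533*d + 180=-80*d^3 + 1056*d^2 - 1180*d + 336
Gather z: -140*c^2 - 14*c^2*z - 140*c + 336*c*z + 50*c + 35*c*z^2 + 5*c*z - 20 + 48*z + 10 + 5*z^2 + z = -140*c^2 - 90*c + z^2*(35*c + 5) + z*(-14*c^2 + 341*c + 49) - 10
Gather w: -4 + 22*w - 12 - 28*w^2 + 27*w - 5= -28*w^2 + 49*w - 21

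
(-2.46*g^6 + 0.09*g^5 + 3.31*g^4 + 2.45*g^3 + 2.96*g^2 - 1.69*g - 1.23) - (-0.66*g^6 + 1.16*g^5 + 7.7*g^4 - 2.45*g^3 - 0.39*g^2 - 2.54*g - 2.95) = -1.8*g^6 - 1.07*g^5 - 4.39*g^4 + 4.9*g^3 + 3.35*g^2 + 0.85*g + 1.72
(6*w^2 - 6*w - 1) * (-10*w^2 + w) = -60*w^4 + 66*w^3 + 4*w^2 - w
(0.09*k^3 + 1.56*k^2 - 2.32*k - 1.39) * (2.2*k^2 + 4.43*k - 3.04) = 0.198*k^5 + 3.8307*k^4 + 1.5332*k^3 - 18.078*k^2 + 0.8951*k + 4.2256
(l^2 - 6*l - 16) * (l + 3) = l^3 - 3*l^2 - 34*l - 48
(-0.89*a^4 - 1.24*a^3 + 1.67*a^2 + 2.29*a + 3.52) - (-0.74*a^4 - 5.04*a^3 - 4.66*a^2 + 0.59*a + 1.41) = -0.15*a^4 + 3.8*a^3 + 6.33*a^2 + 1.7*a + 2.11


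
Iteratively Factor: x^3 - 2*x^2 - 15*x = (x + 3)*(x^2 - 5*x) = x*(x + 3)*(x - 5)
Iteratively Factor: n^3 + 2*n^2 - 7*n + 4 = (n - 1)*(n^2 + 3*n - 4) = (n - 1)*(n + 4)*(n - 1)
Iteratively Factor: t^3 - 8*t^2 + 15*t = (t)*(t^2 - 8*t + 15) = t*(t - 5)*(t - 3)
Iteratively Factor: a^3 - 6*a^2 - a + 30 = (a + 2)*(a^2 - 8*a + 15) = (a - 3)*(a + 2)*(a - 5)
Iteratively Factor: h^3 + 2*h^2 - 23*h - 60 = (h - 5)*(h^2 + 7*h + 12) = (h - 5)*(h + 4)*(h + 3)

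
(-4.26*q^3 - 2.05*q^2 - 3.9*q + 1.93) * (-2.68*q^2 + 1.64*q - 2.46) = 11.4168*q^5 - 1.4924*q^4 + 17.5696*q^3 - 6.5254*q^2 + 12.7592*q - 4.7478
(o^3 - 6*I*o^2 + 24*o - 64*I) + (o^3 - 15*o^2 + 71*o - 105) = 2*o^3 - 15*o^2 - 6*I*o^2 + 95*o - 105 - 64*I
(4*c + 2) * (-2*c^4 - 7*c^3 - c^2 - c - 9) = -8*c^5 - 32*c^4 - 18*c^3 - 6*c^2 - 38*c - 18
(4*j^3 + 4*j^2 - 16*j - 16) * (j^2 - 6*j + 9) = 4*j^5 - 20*j^4 - 4*j^3 + 116*j^2 - 48*j - 144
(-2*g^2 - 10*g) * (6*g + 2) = -12*g^3 - 64*g^2 - 20*g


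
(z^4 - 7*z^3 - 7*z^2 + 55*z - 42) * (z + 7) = z^5 - 56*z^3 + 6*z^2 + 343*z - 294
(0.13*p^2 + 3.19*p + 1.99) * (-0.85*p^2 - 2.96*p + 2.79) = -0.1105*p^4 - 3.0963*p^3 - 10.7712*p^2 + 3.0097*p + 5.5521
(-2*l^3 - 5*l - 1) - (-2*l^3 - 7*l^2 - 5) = 7*l^2 - 5*l + 4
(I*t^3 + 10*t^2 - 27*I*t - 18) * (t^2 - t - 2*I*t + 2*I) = I*t^5 + 12*t^4 - I*t^4 - 12*t^3 - 47*I*t^3 - 72*t^2 + 47*I*t^2 + 72*t + 36*I*t - 36*I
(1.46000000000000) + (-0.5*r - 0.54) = 0.92 - 0.5*r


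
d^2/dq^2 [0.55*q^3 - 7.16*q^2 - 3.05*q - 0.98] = 3.3*q - 14.32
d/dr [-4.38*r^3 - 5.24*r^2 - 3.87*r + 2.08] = -13.14*r^2 - 10.48*r - 3.87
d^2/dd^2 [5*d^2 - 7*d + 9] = 10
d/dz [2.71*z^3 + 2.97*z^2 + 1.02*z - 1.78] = 8.13*z^2 + 5.94*z + 1.02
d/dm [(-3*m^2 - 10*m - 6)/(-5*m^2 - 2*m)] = 4*(-11*m^2 - 15*m - 3)/(m^2*(25*m^2 + 20*m + 4))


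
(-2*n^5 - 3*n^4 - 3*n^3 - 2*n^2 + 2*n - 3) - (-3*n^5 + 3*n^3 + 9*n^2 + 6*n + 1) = n^5 - 3*n^4 - 6*n^3 - 11*n^2 - 4*n - 4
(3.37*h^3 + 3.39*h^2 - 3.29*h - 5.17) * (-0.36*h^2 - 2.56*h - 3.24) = -1.2132*h^5 - 9.8476*h^4 - 18.4128*h^3 - 0.700000000000001*h^2 + 23.8948*h + 16.7508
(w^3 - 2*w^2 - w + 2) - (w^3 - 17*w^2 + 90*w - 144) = 15*w^2 - 91*w + 146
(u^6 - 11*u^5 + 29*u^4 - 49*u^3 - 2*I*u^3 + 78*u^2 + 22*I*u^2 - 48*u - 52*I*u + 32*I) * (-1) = -u^6 + 11*u^5 - 29*u^4 + 49*u^3 + 2*I*u^3 - 78*u^2 - 22*I*u^2 + 48*u + 52*I*u - 32*I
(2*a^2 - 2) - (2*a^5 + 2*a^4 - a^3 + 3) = -2*a^5 - 2*a^4 + a^3 + 2*a^2 - 5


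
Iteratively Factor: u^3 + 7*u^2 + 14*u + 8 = (u + 2)*(u^2 + 5*u + 4) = (u + 2)*(u + 4)*(u + 1)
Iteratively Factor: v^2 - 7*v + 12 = (v - 4)*(v - 3)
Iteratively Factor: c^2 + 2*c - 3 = (c - 1)*(c + 3)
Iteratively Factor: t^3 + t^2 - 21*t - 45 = (t - 5)*(t^2 + 6*t + 9) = (t - 5)*(t + 3)*(t + 3)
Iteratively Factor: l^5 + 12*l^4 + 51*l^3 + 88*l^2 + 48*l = (l + 4)*(l^4 + 8*l^3 + 19*l^2 + 12*l) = (l + 4)^2*(l^3 + 4*l^2 + 3*l) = l*(l + 4)^2*(l^2 + 4*l + 3) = l*(l + 3)*(l + 4)^2*(l + 1)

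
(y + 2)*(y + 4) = y^2 + 6*y + 8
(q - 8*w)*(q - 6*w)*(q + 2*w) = q^3 - 12*q^2*w + 20*q*w^2 + 96*w^3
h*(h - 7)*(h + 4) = h^3 - 3*h^2 - 28*h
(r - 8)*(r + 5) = r^2 - 3*r - 40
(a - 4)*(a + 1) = a^2 - 3*a - 4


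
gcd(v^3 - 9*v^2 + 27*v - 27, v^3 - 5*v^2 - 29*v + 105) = v - 3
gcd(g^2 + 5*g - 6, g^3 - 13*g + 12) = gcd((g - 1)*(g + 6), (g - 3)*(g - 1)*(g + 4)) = g - 1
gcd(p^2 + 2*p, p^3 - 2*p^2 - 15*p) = p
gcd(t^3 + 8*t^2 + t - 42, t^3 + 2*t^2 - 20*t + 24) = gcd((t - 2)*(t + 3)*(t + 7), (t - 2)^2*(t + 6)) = t - 2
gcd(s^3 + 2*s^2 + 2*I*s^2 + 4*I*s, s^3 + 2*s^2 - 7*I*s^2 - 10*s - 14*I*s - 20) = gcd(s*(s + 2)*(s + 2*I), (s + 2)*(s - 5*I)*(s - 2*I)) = s + 2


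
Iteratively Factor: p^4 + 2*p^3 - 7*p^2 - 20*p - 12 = (p + 2)*(p^3 - 7*p - 6) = (p + 2)^2*(p^2 - 2*p - 3) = (p + 1)*(p + 2)^2*(p - 3)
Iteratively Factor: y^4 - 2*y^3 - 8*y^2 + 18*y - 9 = (y - 3)*(y^3 + y^2 - 5*y + 3) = (y - 3)*(y + 3)*(y^2 - 2*y + 1) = (y - 3)*(y - 1)*(y + 3)*(y - 1)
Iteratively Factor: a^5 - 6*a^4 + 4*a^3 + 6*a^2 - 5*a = (a - 1)*(a^4 - 5*a^3 - a^2 + 5*a) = a*(a - 1)*(a^3 - 5*a^2 - a + 5) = a*(a - 5)*(a - 1)*(a^2 - 1) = a*(a - 5)*(a - 1)^2*(a + 1)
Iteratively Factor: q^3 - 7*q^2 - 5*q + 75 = (q - 5)*(q^2 - 2*q - 15) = (q - 5)*(q + 3)*(q - 5)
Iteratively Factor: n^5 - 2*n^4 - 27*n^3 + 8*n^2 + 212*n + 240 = (n - 5)*(n^4 + 3*n^3 - 12*n^2 - 52*n - 48) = (n - 5)*(n - 4)*(n^3 + 7*n^2 + 16*n + 12) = (n - 5)*(n - 4)*(n + 2)*(n^2 + 5*n + 6) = (n - 5)*(n - 4)*(n + 2)*(n + 3)*(n + 2)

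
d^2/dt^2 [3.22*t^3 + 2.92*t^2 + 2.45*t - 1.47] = 19.32*t + 5.84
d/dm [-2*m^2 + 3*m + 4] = 3 - 4*m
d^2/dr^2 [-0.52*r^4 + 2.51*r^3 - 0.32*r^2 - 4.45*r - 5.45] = -6.24*r^2 + 15.06*r - 0.64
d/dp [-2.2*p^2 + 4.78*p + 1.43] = 4.78 - 4.4*p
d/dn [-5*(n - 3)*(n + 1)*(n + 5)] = -15*n^2 - 30*n + 65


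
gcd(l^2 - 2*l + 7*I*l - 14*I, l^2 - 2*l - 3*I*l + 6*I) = l - 2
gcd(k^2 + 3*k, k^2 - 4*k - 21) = k + 3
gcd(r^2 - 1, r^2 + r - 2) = r - 1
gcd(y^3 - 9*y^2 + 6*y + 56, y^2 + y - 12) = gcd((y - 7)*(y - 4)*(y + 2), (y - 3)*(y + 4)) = 1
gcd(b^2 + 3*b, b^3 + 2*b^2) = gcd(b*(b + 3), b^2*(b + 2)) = b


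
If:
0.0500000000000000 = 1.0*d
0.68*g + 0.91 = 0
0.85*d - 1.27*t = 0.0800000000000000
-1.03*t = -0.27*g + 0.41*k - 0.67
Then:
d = 0.05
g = -1.34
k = 0.83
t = -0.03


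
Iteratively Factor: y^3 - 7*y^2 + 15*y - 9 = (y - 3)*(y^2 - 4*y + 3) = (y - 3)*(y - 1)*(y - 3)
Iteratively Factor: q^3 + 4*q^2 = (q + 4)*(q^2) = q*(q + 4)*(q)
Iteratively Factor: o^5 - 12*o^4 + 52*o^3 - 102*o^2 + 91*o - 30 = (o - 3)*(o^4 - 9*o^3 + 25*o^2 - 27*o + 10) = (o - 5)*(o - 3)*(o^3 - 4*o^2 + 5*o - 2) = (o - 5)*(o - 3)*(o - 2)*(o^2 - 2*o + 1) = (o - 5)*(o - 3)*(o - 2)*(o - 1)*(o - 1)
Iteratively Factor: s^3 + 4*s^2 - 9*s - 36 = (s + 4)*(s^2 - 9) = (s - 3)*(s + 4)*(s + 3)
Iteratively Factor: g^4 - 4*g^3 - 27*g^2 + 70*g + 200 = (g + 2)*(g^3 - 6*g^2 - 15*g + 100) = (g - 5)*(g + 2)*(g^2 - g - 20) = (g - 5)^2*(g + 2)*(g + 4)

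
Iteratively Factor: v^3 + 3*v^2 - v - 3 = (v + 3)*(v^2 - 1) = (v - 1)*(v + 3)*(v + 1)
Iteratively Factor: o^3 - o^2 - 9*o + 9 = (o - 1)*(o^2 - 9) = (o - 3)*(o - 1)*(o + 3)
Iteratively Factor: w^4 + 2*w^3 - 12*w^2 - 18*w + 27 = (w + 3)*(w^3 - w^2 - 9*w + 9) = (w + 3)^2*(w^2 - 4*w + 3) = (w - 3)*(w + 3)^2*(w - 1)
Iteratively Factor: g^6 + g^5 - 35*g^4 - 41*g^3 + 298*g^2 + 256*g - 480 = (g - 5)*(g^5 + 6*g^4 - 5*g^3 - 66*g^2 - 32*g + 96) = (g - 5)*(g + 4)*(g^4 + 2*g^3 - 13*g^2 - 14*g + 24) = (g - 5)*(g - 3)*(g + 4)*(g^3 + 5*g^2 + 2*g - 8) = (g - 5)*(g - 3)*(g - 1)*(g + 4)*(g^2 + 6*g + 8) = (g - 5)*(g - 3)*(g - 1)*(g + 2)*(g + 4)*(g + 4)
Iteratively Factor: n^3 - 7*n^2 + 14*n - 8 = (n - 1)*(n^2 - 6*n + 8) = (n - 2)*(n - 1)*(n - 4)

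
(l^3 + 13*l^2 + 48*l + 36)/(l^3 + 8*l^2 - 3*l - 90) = (l^2 + 7*l + 6)/(l^2 + 2*l - 15)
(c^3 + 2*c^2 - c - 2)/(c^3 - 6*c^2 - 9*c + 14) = (c + 1)/(c - 7)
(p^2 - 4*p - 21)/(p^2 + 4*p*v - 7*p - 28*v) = (p + 3)/(p + 4*v)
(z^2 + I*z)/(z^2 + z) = (z + I)/(z + 1)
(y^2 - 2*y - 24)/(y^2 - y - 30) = (y + 4)/(y + 5)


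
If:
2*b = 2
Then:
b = 1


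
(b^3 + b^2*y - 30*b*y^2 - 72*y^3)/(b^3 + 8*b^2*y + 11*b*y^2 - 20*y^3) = (-b^2 + 3*b*y + 18*y^2)/(-b^2 - 4*b*y + 5*y^2)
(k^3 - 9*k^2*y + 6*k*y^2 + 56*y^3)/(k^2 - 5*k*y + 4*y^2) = (-k^2 + 5*k*y + 14*y^2)/(-k + y)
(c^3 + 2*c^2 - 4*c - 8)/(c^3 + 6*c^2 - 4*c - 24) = (c + 2)/(c + 6)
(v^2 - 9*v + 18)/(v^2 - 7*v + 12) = (v - 6)/(v - 4)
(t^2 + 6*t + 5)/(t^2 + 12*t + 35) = (t + 1)/(t + 7)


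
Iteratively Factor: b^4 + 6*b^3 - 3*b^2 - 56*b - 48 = (b + 4)*(b^3 + 2*b^2 - 11*b - 12) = (b - 3)*(b + 4)*(b^2 + 5*b + 4) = (b - 3)*(b + 1)*(b + 4)*(b + 4)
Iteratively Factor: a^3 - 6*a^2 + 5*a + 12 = (a - 3)*(a^2 - 3*a - 4) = (a - 4)*(a - 3)*(a + 1)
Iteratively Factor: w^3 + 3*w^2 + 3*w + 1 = (w + 1)*(w^2 + 2*w + 1) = (w + 1)^2*(w + 1)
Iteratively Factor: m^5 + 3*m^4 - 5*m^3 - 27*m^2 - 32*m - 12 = (m + 1)*(m^4 + 2*m^3 - 7*m^2 - 20*m - 12) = (m + 1)^2*(m^3 + m^2 - 8*m - 12) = (m + 1)^2*(m + 2)*(m^2 - m - 6) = (m - 3)*(m + 1)^2*(m + 2)*(m + 2)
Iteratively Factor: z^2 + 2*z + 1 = (z + 1)*(z + 1)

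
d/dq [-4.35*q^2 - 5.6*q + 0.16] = -8.7*q - 5.6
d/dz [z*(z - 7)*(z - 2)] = 3*z^2 - 18*z + 14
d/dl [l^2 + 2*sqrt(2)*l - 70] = 2*l + 2*sqrt(2)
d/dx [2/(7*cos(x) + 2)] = 14*sin(x)/(7*cos(x) + 2)^2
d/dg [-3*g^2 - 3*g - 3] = -6*g - 3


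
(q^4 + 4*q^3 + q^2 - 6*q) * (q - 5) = q^5 - q^4 - 19*q^3 - 11*q^2 + 30*q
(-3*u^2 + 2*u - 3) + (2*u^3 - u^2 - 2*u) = 2*u^3 - 4*u^2 - 3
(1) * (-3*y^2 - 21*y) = -3*y^2 - 21*y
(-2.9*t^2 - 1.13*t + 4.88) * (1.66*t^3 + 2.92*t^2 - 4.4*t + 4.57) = -4.814*t^5 - 10.3438*t^4 + 17.5612*t^3 + 5.9686*t^2 - 26.6361*t + 22.3016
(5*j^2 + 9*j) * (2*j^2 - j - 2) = 10*j^4 + 13*j^3 - 19*j^2 - 18*j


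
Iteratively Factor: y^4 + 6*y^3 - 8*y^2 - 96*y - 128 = (y + 4)*(y^3 + 2*y^2 - 16*y - 32) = (y + 4)^2*(y^2 - 2*y - 8) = (y + 2)*(y + 4)^2*(y - 4)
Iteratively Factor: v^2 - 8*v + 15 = (v - 3)*(v - 5)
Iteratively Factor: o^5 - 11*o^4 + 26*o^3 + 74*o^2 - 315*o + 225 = (o + 3)*(o^4 - 14*o^3 + 68*o^2 - 130*o + 75) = (o - 1)*(o + 3)*(o^3 - 13*o^2 + 55*o - 75) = (o - 5)*(o - 1)*(o + 3)*(o^2 - 8*o + 15) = (o - 5)*(o - 3)*(o - 1)*(o + 3)*(o - 5)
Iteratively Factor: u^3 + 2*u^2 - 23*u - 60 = (u + 4)*(u^2 - 2*u - 15) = (u + 3)*(u + 4)*(u - 5)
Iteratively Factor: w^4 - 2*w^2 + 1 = (w - 1)*(w^3 + w^2 - w - 1) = (w - 1)*(w + 1)*(w^2 - 1) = (w - 1)*(w + 1)^2*(w - 1)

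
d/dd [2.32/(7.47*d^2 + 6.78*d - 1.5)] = (-34.6608*d - 15.7296)/(7.47*d^2 + 6.78*d - 1.5)^2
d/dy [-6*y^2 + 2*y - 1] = 2 - 12*y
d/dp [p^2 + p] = 2*p + 1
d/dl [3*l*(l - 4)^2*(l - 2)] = 12*l^3 - 90*l^2 + 192*l - 96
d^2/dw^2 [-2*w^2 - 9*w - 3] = -4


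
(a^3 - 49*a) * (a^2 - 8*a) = a^5 - 8*a^4 - 49*a^3 + 392*a^2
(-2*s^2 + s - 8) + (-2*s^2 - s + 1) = -4*s^2 - 7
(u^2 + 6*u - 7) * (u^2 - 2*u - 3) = u^4 + 4*u^3 - 22*u^2 - 4*u + 21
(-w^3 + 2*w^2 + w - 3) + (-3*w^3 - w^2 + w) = -4*w^3 + w^2 + 2*w - 3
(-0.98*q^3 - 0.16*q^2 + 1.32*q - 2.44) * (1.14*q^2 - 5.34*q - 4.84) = -1.1172*q^5 + 5.0508*q^4 + 7.1024*q^3 - 9.056*q^2 + 6.6408*q + 11.8096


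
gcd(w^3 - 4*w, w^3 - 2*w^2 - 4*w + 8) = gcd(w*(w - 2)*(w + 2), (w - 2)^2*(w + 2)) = w^2 - 4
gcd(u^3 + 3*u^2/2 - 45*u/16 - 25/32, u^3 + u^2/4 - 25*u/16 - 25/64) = u^2 - u - 5/16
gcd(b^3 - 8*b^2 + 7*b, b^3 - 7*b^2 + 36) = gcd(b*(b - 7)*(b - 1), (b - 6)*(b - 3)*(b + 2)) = 1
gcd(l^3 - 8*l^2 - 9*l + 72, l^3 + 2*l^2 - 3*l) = l + 3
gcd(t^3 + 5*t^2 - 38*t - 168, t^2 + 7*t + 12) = t + 4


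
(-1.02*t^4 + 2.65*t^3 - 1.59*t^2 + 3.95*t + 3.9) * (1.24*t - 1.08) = -1.2648*t^5 + 4.3876*t^4 - 4.8336*t^3 + 6.6152*t^2 + 0.569999999999999*t - 4.212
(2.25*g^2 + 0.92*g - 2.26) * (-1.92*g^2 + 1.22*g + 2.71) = -4.32*g^4 + 0.9786*g^3 + 11.5591*g^2 - 0.264*g - 6.1246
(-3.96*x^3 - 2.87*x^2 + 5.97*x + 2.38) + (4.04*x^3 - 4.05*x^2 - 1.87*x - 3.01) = 0.0800000000000001*x^3 - 6.92*x^2 + 4.1*x - 0.63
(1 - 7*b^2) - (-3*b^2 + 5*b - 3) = -4*b^2 - 5*b + 4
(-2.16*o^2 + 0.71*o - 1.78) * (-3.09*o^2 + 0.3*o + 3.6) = 6.6744*o^4 - 2.8419*o^3 - 2.0628*o^2 + 2.022*o - 6.408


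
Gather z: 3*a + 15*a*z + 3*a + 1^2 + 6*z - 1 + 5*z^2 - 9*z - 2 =6*a + 5*z^2 + z*(15*a - 3) - 2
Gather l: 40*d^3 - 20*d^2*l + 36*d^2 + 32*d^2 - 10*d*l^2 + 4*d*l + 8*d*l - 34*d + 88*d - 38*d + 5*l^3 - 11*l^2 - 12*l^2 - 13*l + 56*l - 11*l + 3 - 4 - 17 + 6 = 40*d^3 + 68*d^2 + 16*d + 5*l^3 + l^2*(-10*d - 23) + l*(-20*d^2 + 12*d + 32) - 12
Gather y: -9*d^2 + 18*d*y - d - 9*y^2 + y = -9*d^2 - d - 9*y^2 + y*(18*d + 1)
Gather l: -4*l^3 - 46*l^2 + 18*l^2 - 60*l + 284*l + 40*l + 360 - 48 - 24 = -4*l^3 - 28*l^2 + 264*l + 288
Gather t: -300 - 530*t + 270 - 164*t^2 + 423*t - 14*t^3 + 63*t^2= -14*t^3 - 101*t^2 - 107*t - 30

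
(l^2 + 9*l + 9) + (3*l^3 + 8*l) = 3*l^3 + l^2 + 17*l + 9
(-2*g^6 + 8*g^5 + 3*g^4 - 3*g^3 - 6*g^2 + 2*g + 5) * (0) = 0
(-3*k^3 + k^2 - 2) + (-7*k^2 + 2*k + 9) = -3*k^3 - 6*k^2 + 2*k + 7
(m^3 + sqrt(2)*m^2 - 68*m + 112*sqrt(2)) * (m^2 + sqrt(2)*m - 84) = m^5 + 2*sqrt(2)*m^4 - 150*m^3 - 40*sqrt(2)*m^2 + 5936*m - 9408*sqrt(2)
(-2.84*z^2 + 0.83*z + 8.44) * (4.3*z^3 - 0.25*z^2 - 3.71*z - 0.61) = -12.212*z^5 + 4.279*z^4 + 46.6209*z^3 - 3.4569*z^2 - 31.8187*z - 5.1484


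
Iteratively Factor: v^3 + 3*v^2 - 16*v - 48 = (v - 4)*(v^2 + 7*v + 12) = (v - 4)*(v + 4)*(v + 3)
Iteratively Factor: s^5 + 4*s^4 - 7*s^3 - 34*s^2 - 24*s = (s + 1)*(s^4 + 3*s^3 - 10*s^2 - 24*s) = s*(s + 1)*(s^3 + 3*s^2 - 10*s - 24) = s*(s + 1)*(s + 2)*(s^2 + s - 12) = s*(s - 3)*(s + 1)*(s + 2)*(s + 4)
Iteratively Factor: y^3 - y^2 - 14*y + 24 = (y + 4)*(y^2 - 5*y + 6) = (y - 2)*(y + 4)*(y - 3)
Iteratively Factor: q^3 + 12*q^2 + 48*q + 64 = (q + 4)*(q^2 + 8*q + 16) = (q + 4)^2*(q + 4)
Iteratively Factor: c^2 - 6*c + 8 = (c - 4)*(c - 2)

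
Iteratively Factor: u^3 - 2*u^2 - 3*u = (u - 3)*(u^2 + u) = (u - 3)*(u + 1)*(u)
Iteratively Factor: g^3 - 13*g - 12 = (g - 4)*(g^2 + 4*g + 3) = (g - 4)*(g + 1)*(g + 3)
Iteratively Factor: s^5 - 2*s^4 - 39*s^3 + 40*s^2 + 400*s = (s - 5)*(s^4 + 3*s^3 - 24*s^2 - 80*s) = (s - 5)*(s + 4)*(s^3 - s^2 - 20*s) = (s - 5)^2*(s + 4)*(s^2 + 4*s) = s*(s - 5)^2*(s + 4)*(s + 4)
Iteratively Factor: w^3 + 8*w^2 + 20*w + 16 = (w + 2)*(w^2 + 6*w + 8) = (w + 2)*(w + 4)*(w + 2)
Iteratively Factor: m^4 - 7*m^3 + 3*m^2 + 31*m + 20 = (m - 4)*(m^3 - 3*m^2 - 9*m - 5) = (m - 4)*(m + 1)*(m^2 - 4*m - 5) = (m - 5)*(m - 4)*(m + 1)*(m + 1)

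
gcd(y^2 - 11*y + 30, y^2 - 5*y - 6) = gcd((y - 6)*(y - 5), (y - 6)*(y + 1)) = y - 6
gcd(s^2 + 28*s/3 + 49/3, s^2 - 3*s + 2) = 1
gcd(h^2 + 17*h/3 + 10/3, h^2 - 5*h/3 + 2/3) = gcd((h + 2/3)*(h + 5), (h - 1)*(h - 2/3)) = 1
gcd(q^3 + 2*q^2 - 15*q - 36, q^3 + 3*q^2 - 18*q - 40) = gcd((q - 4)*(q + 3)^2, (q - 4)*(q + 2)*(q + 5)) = q - 4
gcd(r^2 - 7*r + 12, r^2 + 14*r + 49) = 1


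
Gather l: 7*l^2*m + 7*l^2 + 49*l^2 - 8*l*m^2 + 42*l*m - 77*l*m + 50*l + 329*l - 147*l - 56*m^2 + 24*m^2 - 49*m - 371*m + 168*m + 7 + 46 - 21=l^2*(7*m + 56) + l*(-8*m^2 - 35*m + 232) - 32*m^2 - 252*m + 32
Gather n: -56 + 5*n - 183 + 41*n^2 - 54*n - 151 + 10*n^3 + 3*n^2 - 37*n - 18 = 10*n^3 + 44*n^2 - 86*n - 408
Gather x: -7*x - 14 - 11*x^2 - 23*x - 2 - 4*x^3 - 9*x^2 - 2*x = -4*x^3 - 20*x^2 - 32*x - 16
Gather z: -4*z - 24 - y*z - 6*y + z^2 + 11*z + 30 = -6*y + z^2 + z*(7 - y) + 6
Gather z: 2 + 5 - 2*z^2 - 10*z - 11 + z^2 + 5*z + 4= -z^2 - 5*z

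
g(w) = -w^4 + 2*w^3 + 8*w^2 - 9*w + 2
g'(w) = -4*w^3 + 6*w^2 + 16*w - 9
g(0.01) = 1.91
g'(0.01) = -8.84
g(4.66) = -135.39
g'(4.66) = -208.93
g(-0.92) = 14.78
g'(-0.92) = -15.53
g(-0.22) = 4.34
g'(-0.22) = -12.19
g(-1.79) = 22.01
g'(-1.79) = 4.53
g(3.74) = -10.78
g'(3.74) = -74.49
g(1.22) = 4.34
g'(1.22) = 12.19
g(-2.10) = 18.21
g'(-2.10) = 20.90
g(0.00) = 2.00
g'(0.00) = -9.00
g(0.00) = 2.00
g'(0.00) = -9.00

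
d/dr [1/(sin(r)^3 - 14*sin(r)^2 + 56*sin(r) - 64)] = (-3*sin(r)^2 + 28*sin(r) - 56)*cos(r)/(sin(r)^3 - 14*sin(r)^2 + 56*sin(r) - 64)^2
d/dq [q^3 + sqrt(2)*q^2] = q*(3*q + 2*sqrt(2))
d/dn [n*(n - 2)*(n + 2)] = 3*n^2 - 4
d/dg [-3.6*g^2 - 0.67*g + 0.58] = -7.2*g - 0.67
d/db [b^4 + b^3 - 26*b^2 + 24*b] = 4*b^3 + 3*b^2 - 52*b + 24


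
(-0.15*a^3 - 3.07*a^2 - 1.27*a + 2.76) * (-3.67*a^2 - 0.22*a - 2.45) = 0.5505*a^5 + 11.2999*a^4 + 5.7038*a^3 - 2.3283*a^2 + 2.5043*a - 6.762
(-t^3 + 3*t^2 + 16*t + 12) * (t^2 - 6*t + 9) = -t^5 + 9*t^4 - 11*t^3 - 57*t^2 + 72*t + 108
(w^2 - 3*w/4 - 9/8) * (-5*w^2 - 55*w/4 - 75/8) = -5*w^4 - 10*w^3 + 105*w^2/16 + 45*w/2 + 675/64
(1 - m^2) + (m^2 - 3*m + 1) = 2 - 3*m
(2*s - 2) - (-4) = 2*s + 2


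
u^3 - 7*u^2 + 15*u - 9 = (u - 3)^2*(u - 1)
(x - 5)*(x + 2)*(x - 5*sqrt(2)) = x^3 - 5*sqrt(2)*x^2 - 3*x^2 - 10*x + 15*sqrt(2)*x + 50*sqrt(2)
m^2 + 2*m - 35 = (m - 5)*(m + 7)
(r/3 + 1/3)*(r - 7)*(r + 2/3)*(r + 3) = r^4/3 - 7*r^3/9 - 9*r^2 - 113*r/9 - 14/3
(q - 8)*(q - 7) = q^2 - 15*q + 56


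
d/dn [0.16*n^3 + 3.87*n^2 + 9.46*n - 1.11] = 0.48*n^2 + 7.74*n + 9.46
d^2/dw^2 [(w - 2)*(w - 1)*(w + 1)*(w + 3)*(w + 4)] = 20*w^3 + 60*w^2 - 18*w - 58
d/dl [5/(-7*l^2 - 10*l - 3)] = 10*(7*l + 5)/(7*l^2 + 10*l + 3)^2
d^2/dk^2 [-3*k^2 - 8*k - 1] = -6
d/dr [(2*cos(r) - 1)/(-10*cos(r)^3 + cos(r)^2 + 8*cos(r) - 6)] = 8*(-16*cos(r) + 8*cos(2*r) - 5*cos(3*r) + 10)*sin(r)/(cos(r) + cos(2*r) - 5*cos(3*r) - 11)^2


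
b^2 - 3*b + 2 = (b - 2)*(b - 1)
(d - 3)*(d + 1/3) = d^2 - 8*d/3 - 1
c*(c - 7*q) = c^2 - 7*c*q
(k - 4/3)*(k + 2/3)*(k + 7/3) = k^3 + 5*k^2/3 - 22*k/9 - 56/27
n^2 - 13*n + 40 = (n - 8)*(n - 5)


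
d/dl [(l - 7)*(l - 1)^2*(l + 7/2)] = 4*l^3 - 33*l^2/2 - 33*l + 91/2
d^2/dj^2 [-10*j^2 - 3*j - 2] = -20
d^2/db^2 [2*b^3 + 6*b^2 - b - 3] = 12*b + 12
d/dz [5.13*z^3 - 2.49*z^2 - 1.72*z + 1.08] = 15.39*z^2 - 4.98*z - 1.72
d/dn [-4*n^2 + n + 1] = 1 - 8*n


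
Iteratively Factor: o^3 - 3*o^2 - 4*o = (o - 4)*(o^2 + o) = o*(o - 4)*(o + 1)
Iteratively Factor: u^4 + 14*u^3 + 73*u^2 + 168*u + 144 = (u + 3)*(u^3 + 11*u^2 + 40*u + 48) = (u + 3)*(u + 4)*(u^2 + 7*u + 12) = (u + 3)^2*(u + 4)*(u + 4)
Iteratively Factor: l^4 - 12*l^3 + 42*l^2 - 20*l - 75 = (l - 5)*(l^3 - 7*l^2 + 7*l + 15) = (l - 5)*(l + 1)*(l^2 - 8*l + 15) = (l - 5)^2*(l + 1)*(l - 3)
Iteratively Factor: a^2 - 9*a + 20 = (a - 5)*(a - 4)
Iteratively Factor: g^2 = (g)*(g)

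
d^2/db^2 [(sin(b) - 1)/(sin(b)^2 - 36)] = (-9*sin(b)^5 + 4*sin(b)^4 + 138*sin(b)^2 - 2471*sin(b)/2 + 51*sin(3*b) + sin(5*b)/2 - 72)/((sin(b) - 6)^3*(sin(b) + 6)^3)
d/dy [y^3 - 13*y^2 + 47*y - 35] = 3*y^2 - 26*y + 47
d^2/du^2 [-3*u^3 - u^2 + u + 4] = -18*u - 2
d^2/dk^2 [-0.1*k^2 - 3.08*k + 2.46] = -0.200000000000000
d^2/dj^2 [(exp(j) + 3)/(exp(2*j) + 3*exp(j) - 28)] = (exp(4*j) + 9*exp(3*j) + 195*exp(2*j) + 447*exp(j) + 1036)*exp(j)/(exp(6*j) + 9*exp(5*j) - 57*exp(4*j) - 477*exp(3*j) + 1596*exp(2*j) + 7056*exp(j) - 21952)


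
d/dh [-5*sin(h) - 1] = -5*cos(h)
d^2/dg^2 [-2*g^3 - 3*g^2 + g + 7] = -12*g - 6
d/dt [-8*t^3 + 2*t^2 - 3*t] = -24*t^2 + 4*t - 3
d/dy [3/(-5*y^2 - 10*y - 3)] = 30*(y + 1)/(5*y^2 + 10*y + 3)^2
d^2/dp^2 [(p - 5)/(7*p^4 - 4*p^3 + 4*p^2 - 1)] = 4*(8*p^2*(p - 5)*(7*p^2 - 3*p + 2)^2 + (-14*p^3 + 6*p^2 - 4*p - (p - 5)*(21*p^2 - 6*p + 2))*(7*p^4 - 4*p^3 + 4*p^2 - 1))/(7*p^4 - 4*p^3 + 4*p^2 - 1)^3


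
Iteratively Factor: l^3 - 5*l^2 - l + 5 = (l - 5)*(l^2 - 1) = (l - 5)*(l - 1)*(l + 1)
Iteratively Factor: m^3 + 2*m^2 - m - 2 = (m + 1)*(m^2 + m - 2) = (m - 1)*(m + 1)*(m + 2)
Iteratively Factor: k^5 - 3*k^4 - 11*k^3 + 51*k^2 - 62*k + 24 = (k - 2)*(k^4 - k^3 - 13*k^2 + 25*k - 12) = (k - 3)*(k - 2)*(k^3 + 2*k^2 - 7*k + 4) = (k - 3)*(k - 2)*(k - 1)*(k^2 + 3*k - 4) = (k - 3)*(k - 2)*(k - 1)*(k + 4)*(k - 1)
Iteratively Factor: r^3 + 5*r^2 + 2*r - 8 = (r + 4)*(r^2 + r - 2) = (r - 1)*(r + 4)*(r + 2)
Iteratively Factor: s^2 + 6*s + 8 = (s + 2)*(s + 4)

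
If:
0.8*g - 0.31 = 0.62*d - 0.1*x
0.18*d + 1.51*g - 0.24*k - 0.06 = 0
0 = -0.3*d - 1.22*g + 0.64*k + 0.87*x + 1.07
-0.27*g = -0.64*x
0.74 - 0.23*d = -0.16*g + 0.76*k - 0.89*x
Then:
No Solution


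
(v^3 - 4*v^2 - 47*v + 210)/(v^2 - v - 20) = (v^2 + v - 42)/(v + 4)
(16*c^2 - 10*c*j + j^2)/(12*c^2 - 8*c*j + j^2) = (8*c - j)/(6*c - j)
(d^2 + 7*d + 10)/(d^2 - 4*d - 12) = (d + 5)/(d - 6)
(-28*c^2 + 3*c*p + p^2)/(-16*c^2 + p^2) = (7*c + p)/(4*c + p)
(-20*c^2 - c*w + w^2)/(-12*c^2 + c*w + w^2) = (-5*c + w)/(-3*c + w)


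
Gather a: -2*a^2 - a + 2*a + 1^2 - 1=-2*a^2 + a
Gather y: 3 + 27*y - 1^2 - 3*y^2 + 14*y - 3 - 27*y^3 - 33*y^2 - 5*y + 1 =-27*y^3 - 36*y^2 + 36*y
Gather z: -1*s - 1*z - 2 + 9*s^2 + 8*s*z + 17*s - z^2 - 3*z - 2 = 9*s^2 + 16*s - z^2 + z*(8*s - 4) - 4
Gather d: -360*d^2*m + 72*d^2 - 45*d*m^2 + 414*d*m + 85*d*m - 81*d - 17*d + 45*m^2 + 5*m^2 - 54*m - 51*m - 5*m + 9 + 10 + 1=d^2*(72 - 360*m) + d*(-45*m^2 + 499*m - 98) + 50*m^2 - 110*m + 20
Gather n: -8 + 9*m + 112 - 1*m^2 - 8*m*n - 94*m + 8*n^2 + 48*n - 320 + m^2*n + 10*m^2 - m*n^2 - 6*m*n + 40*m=9*m^2 - 45*m + n^2*(8 - m) + n*(m^2 - 14*m + 48) - 216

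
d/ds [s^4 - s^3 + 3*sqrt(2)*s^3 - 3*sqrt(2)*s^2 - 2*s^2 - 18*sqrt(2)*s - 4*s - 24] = 4*s^3 - 3*s^2 + 9*sqrt(2)*s^2 - 6*sqrt(2)*s - 4*s - 18*sqrt(2) - 4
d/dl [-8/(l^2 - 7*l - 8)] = 8*(2*l - 7)/(-l^2 + 7*l + 8)^2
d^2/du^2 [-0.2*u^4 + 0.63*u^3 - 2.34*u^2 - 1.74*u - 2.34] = -2.4*u^2 + 3.78*u - 4.68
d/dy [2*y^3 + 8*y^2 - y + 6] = 6*y^2 + 16*y - 1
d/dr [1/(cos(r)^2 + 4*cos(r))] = 2*(cos(r) + 2)*sin(r)/((cos(r) + 4)^2*cos(r)^2)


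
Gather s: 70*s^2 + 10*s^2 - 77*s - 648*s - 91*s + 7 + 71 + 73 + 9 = 80*s^2 - 816*s + 160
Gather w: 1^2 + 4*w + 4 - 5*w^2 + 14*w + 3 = -5*w^2 + 18*w + 8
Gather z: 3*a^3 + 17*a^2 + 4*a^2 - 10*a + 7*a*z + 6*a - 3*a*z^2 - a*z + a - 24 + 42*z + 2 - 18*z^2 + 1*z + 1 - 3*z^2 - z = 3*a^3 + 21*a^2 - 3*a + z^2*(-3*a - 21) + z*(6*a + 42) - 21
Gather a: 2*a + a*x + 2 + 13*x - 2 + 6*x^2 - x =a*(x + 2) + 6*x^2 + 12*x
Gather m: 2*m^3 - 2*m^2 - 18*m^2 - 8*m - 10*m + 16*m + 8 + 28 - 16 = 2*m^3 - 20*m^2 - 2*m + 20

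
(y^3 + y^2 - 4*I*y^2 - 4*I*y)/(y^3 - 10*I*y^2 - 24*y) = (y + 1)/(y - 6*I)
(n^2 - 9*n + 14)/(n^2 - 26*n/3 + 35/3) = 3*(n - 2)/(3*n - 5)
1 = 1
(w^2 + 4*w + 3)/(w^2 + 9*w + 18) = (w + 1)/(w + 6)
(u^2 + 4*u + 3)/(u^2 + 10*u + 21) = (u + 1)/(u + 7)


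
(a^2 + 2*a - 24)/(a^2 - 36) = (a - 4)/(a - 6)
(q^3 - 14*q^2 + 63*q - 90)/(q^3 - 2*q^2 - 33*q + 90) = (q - 6)/(q + 6)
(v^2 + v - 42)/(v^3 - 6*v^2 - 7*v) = (-v^2 - v + 42)/(v*(-v^2 + 6*v + 7))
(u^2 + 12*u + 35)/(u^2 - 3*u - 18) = (u^2 + 12*u + 35)/(u^2 - 3*u - 18)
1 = 1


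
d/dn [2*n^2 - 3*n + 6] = 4*n - 3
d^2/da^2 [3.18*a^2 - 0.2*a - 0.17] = 6.36000000000000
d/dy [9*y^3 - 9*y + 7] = 27*y^2 - 9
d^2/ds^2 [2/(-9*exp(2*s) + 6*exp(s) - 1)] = (-72*exp(s) - 12)*exp(s)/(81*exp(4*s) - 108*exp(3*s) + 54*exp(2*s) - 12*exp(s) + 1)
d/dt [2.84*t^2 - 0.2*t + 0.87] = 5.68*t - 0.2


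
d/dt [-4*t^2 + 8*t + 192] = 8 - 8*t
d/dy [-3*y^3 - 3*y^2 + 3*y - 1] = -9*y^2 - 6*y + 3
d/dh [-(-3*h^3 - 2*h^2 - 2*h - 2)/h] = 6*h + 2 - 2/h^2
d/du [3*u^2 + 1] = 6*u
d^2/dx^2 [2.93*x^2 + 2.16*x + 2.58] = 5.86000000000000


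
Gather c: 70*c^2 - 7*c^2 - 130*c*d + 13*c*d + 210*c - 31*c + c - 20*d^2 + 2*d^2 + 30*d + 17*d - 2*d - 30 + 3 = 63*c^2 + c*(180 - 117*d) - 18*d^2 + 45*d - 27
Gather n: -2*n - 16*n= -18*n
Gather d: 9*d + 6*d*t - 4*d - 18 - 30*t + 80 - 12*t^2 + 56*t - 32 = d*(6*t + 5) - 12*t^2 + 26*t + 30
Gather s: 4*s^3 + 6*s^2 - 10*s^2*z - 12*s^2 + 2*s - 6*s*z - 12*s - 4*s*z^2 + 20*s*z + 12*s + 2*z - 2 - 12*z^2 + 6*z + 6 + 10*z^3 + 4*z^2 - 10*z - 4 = 4*s^3 + s^2*(-10*z - 6) + s*(-4*z^2 + 14*z + 2) + 10*z^3 - 8*z^2 - 2*z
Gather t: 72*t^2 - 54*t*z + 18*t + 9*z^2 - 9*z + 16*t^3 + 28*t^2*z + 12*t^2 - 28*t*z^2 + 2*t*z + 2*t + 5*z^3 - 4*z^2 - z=16*t^3 + t^2*(28*z + 84) + t*(-28*z^2 - 52*z + 20) + 5*z^3 + 5*z^2 - 10*z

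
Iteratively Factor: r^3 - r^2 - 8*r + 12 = (r + 3)*(r^2 - 4*r + 4) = (r - 2)*(r + 3)*(r - 2)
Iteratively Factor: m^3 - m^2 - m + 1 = (m + 1)*(m^2 - 2*m + 1) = (m - 1)*(m + 1)*(m - 1)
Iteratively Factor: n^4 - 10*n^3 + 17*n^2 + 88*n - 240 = (n - 4)*(n^3 - 6*n^2 - 7*n + 60) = (n - 5)*(n - 4)*(n^2 - n - 12) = (n - 5)*(n - 4)*(n + 3)*(n - 4)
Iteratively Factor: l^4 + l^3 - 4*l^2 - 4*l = (l + 1)*(l^3 - 4*l) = (l + 1)*(l + 2)*(l^2 - 2*l) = (l - 2)*(l + 1)*(l + 2)*(l)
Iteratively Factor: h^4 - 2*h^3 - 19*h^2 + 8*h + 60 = (h + 3)*(h^3 - 5*h^2 - 4*h + 20) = (h + 2)*(h + 3)*(h^2 - 7*h + 10) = (h - 2)*(h + 2)*(h + 3)*(h - 5)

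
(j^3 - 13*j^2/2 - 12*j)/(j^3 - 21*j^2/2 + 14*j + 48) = j/(j - 4)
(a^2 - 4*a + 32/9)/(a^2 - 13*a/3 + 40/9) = (3*a - 4)/(3*a - 5)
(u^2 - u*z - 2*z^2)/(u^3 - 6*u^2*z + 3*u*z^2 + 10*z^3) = 1/(u - 5*z)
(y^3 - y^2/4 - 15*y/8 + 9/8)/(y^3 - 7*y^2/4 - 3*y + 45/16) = 2*(y - 1)/(2*y - 5)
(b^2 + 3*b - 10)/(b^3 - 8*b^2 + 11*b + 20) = (b^2 + 3*b - 10)/(b^3 - 8*b^2 + 11*b + 20)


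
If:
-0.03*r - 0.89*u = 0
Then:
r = -29.6666666666667*u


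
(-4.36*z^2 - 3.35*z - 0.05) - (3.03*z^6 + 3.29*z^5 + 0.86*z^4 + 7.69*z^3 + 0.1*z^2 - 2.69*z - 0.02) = -3.03*z^6 - 3.29*z^5 - 0.86*z^4 - 7.69*z^3 - 4.46*z^2 - 0.66*z - 0.03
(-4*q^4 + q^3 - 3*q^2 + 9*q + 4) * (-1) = 4*q^4 - q^3 + 3*q^2 - 9*q - 4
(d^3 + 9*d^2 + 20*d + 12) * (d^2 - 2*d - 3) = d^5 + 7*d^4 - d^3 - 55*d^2 - 84*d - 36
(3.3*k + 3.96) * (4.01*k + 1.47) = 13.233*k^2 + 20.7306*k + 5.8212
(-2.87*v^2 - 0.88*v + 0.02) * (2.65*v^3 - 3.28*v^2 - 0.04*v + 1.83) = -7.6055*v^5 + 7.0816*v^4 + 3.0542*v^3 - 5.2825*v^2 - 1.6112*v + 0.0366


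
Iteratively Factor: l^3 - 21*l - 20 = (l + 1)*(l^2 - l - 20) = (l - 5)*(l + 1)*(l + 4)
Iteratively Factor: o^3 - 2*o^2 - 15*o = (o)*(o^2 - 2*o - 15) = o*(o - 5)*(o + 3)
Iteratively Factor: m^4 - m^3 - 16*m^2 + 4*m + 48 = (m + 3)*(m^3 - 4*m^2 - 4*m + 16) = (m - 4)*(m + 3)*(m^2 - 4) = (m - 4)*(m + 2)*(m + 3)*(m - 2)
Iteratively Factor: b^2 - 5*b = (b)*(b - 5)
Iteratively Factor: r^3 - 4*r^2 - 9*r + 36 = (r + 3)*(r^2 - 7*r + 12) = (r - 4)*(r + 3)*(r - 3)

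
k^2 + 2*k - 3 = (k - 1)*(k + 3)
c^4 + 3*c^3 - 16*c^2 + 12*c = c*(c - 2)*(c - 1)*(c + 6)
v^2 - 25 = (v - 5)*(v + 5)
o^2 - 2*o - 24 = (o - 6)*(o + 4)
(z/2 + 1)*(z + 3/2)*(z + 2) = z^3/2 + 11*z^2/4 + 5*z + 3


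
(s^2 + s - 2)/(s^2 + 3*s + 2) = (s - 1)/(s + 1)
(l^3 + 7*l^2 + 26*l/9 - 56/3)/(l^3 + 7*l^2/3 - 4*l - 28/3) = (l^2 + 14*l/3 - 8)/(l^2 - 4)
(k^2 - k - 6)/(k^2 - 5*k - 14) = (k - 3)/(k - 7)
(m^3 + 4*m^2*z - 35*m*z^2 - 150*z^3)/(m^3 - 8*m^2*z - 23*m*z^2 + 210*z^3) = (-m - 5*z)/(-m + 7*z)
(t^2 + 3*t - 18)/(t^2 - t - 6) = (t + 6)/(t + 2)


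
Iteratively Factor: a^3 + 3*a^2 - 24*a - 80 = (a + 4)*(a^2 - a - 20) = (a + 4)^2*(a - 5)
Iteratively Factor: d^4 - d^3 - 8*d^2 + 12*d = (d - 2)*(d^3 + d^2 - 6*d) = d*(d - 2)*(d^2 + d - 6) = d*(d - 2)*(d + 3)*(d - 2)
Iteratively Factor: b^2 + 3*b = (b)*(b + 3)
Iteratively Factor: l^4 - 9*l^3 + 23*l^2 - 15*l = (l - 1)*(l^3 - 8*l^2 + 15*l) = (l - 5)*(l - 1)*(l^2 - 3*l) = l*(l - 5)*(l - 1)*(l - 3)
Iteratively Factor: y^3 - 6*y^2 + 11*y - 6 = (y - 3)*(y^2 - 3*y + 2) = (y - 3)*(y - 1)*(y - 2)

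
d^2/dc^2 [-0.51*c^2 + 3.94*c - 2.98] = -1.02000000000000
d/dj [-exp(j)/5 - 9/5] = -exp(j)/5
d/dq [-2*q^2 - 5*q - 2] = -4*q - 5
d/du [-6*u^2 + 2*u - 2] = 2 - 12*u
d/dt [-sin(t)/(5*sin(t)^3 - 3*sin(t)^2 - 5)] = (10*sin(t)^3 - 3*sin(t)^2 + 5)*cos(t)/(-5*sin(t)^3 + 3*sin(t)^2 + 5)^2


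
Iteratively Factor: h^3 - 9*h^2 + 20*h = (h - 5)*(h^2 - 4*h) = (h - 5)*(h - 4)*(h)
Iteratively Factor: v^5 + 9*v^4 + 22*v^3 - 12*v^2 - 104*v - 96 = (v - 2)*(v^4 + 11*v^3 + 44*v^2 + 76*v + 48) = (v - 2)*(v + 2)*(v^3 + 9*v^2 + 26*v + 24) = (v - 2)*(v + 2)*(v + 3)*(v^2 + 6*v + 8) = (v - 2)*(v + 2)*(v + 3)*(v + 4)*(v + 2)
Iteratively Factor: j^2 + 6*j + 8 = (j + 2)*(j + 4)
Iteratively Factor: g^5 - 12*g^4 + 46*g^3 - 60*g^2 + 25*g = (g - 5)*(g^4 - 7*g^3 + 11*g^2 - 5*g) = g*(g - 5)*(g^3 - 7*g^2 + 11*g - 5) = g*(g - 5)*(g - 1)*(g^2 - 6*g + 5) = g*(g - 5)^2*(g - 1)*(g - 1)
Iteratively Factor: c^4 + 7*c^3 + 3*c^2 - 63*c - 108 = (c + 3)*(c^3 + 4*c^2 - 9*c - 36) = (c + 3)*(c + 4)*(c^2 - 9) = (c - 3)*(c + 3)*(c + 4)*(c + 3)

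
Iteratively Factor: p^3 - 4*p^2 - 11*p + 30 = (p - 5)*(p^2 + p - 6) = (p - 5)*(p + 3)*(p - 2)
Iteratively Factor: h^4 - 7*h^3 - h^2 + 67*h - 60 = (h + 3)*(h^3 - 10*h^2 + 29*h - 20) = (h - 5)*(h + 3)*(h^2 - 5*h + 4) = (h - 5)*(h - 1)*(h + 3)*(h - 4)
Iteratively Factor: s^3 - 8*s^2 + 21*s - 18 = (s - 2)*(s^2 - 6*s + 9) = (s - 3)*(s - 2)*(s - 3)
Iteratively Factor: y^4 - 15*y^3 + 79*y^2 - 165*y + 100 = (y - 5)*(y^3 - 10*y^2 + 29*y - 20) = (y - 5)*(y - 1)*(y^2 - 9*y + 20) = (y - 5)^2*(y - 1)*(y - 4)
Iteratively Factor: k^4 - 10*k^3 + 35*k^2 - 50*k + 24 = (k - 3)*(k^3 - 7*k^2 + 14*k - 8) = (k - 4)*(k - 3)*(k^2 - 3*k + 2) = (k - 4)*(k - 3)*(k - 1)*(k - 2)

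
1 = 1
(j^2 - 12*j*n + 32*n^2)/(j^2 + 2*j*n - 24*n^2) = (j - 8*n)/(j + 6*n)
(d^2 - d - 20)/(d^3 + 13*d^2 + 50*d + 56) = (d - 5)/(d^2 + 9*d + 14)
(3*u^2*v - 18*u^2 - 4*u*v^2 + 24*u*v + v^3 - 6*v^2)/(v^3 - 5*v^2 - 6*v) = (3*u^2 - 4*u*v + v^2)/(v*(v + 1))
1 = 1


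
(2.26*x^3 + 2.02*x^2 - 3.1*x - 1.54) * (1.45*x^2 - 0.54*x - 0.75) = 3.277*x^5 + 1.7086*x^4 - 7.2808*x^3 - 2.074*x^2 + 3.1566*x + 1.155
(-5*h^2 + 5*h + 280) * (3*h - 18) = -15*h^3 + 105*h^2 + 750*h - 5040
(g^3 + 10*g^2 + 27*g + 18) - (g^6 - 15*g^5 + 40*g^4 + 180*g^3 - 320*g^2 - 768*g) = -g^6 + 15*g^5 - 40*g^4 - 179*g^3 + 330*g^2 + 795*g + 18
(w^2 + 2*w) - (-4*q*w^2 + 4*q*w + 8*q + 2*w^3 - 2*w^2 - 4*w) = 4*q*w^2 - 4*q*w - 8*q - 2*w^3 + 3*w^2 + 6*w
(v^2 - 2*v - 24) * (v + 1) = v^3 - v^2 - 26*v - 24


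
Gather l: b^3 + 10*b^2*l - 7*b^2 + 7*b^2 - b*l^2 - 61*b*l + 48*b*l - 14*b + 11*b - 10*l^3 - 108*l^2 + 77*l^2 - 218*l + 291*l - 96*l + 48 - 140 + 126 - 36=b^3 - 3*b - 10*l^3 + l^2*(-b - 31) + l*(10*b^2 - 13*b - 23) - 2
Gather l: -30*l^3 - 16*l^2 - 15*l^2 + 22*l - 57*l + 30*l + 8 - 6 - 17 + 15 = -30*l^3 - 31*l^2 - 5*l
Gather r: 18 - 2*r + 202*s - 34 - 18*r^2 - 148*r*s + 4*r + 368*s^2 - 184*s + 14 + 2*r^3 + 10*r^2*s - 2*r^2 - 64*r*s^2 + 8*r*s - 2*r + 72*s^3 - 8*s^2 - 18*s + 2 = 2*r^3 + r^2*(10*s - 20) + r*(-64*s^2 - 140*s) + 72*s^3 + 360*s^2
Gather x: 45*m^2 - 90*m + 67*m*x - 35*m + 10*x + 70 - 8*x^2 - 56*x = 45*m^2 - 125*m - 8*x^2 + x*(67*m - 46) + 70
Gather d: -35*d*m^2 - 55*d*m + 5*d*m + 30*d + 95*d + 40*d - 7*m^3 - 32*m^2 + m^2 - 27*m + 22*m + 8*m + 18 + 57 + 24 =d*(-35*m^2 - 50*m + 165) - 7*m^3 - 31*m^2 + 3*m + 99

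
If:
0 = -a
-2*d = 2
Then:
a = 0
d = -1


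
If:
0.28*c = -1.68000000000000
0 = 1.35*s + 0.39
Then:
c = -6.00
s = -0.29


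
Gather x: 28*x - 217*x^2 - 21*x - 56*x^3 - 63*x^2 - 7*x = -56*x^3 - 280*x^2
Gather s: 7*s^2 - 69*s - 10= 7*s^2 - 69*s - 10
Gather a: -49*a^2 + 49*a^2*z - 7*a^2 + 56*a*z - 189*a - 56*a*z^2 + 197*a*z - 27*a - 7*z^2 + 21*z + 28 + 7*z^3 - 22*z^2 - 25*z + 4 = a^2*(49*z - 56) + a*(-56*z^2 + 253*z - 216) + 7*z^3 - 29*z^2 - 4*z + 32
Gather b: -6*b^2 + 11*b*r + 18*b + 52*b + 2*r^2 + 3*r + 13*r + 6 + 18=-6*b^2 + b*(11*r + 70) + 2*r^2 + 16*r + 24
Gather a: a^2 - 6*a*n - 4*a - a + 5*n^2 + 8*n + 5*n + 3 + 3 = a^2 + a*(-6*n - 5) + 5*n^2 + 13*n + 6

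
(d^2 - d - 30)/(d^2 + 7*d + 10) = (d - 6)/(d + 2)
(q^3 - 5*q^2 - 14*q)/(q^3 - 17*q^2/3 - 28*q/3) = 3*(q + 2)/(3*q + 4)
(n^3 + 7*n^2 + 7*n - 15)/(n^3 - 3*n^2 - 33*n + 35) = (n + 3)/(n - 7)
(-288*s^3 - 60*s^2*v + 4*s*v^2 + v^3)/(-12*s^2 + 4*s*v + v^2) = (48*s^2 + 2*s*v - v^2)/(2*s - v)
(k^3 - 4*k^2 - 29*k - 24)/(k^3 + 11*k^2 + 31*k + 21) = (k - 8)/(k + 7)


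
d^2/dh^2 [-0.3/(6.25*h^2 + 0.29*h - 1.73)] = (23.4375*h^2 + 1.0875*h - 0.3*(12.5*h + 0.29)*(25.0*h + 0.58) - 6.4875)/(6.25*h^2 + 0.29*h - 1.73)^3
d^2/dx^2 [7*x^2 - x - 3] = 14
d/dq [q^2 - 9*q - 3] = 2*q - 9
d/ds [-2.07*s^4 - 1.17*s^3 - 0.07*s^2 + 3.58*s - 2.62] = -8.28*s^3 - 3.51*s^2 - 0.14*s + 3.58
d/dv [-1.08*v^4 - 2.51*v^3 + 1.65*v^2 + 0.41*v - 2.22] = -4.32*v^3 - 7.53*v^2 + 3.3*v + 0.41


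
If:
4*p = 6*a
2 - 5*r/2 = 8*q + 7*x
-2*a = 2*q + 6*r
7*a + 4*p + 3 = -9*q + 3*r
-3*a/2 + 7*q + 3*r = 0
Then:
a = -18/109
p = -27/109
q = -15/218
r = 17/218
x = 1027/3052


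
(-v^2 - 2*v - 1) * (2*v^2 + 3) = -2*v^4 - 4*v^3 - 5*v^2 - 6*v - 3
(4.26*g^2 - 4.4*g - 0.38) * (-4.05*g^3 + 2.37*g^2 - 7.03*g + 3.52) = -17.253*g^5 + 27.9162*g^4 - 38.8368*g^3 + 45.0266*g^2 - 12.8166*g - 1.3376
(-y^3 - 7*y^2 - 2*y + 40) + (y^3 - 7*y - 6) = -7*y^2 - 9*y + 34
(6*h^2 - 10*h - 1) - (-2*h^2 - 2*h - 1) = 8*h^2 - 8*h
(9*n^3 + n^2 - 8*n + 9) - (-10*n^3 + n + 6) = 19*n^3 + n^2 - 9*n + 3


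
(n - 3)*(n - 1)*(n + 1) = n^3 - 3*n^2 - n + 3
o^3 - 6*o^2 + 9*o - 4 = (o - 4)*(o - 1)^2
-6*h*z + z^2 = z*(-6*h + z)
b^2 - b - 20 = (b - 5)*(b + 4)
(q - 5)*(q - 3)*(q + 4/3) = q^3 - 20*q^2/3 + 13*q/3 + 20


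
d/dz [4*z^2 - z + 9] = 8*z - 1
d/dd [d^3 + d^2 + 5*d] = 3*d^2 + 2*d + 5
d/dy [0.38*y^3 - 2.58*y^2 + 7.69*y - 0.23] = 1.14*y^2 - 5.16*y + 7.69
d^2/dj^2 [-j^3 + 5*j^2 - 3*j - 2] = 10 - 6*j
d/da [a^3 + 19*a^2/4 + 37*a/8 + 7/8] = 3*a^2 + 19*a/2 + 37/8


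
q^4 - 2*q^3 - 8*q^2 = q^2*(q - 4)*(q + 2)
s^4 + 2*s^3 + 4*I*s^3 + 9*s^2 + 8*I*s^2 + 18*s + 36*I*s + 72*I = (s + 2)*(s - 3*I)*(s + 3*I)*(s + 4*I)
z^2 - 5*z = z*(z - 5)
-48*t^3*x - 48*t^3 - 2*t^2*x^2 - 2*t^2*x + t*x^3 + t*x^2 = (-8*t + x)*(6*t + x)*(t*x + t)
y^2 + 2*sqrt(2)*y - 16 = (y - 2*sqrt(2))*(y + 4*sqrt(2))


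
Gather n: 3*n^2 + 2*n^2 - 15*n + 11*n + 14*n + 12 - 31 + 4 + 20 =5*n^2 + 10*n + 5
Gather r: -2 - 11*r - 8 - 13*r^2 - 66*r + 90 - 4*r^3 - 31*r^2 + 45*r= -4*r^3 - 44*r^2 - 32*r + 80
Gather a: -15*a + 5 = 5 - 15*a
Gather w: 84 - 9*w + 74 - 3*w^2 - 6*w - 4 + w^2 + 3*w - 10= -2*w^2 - 12*w + 144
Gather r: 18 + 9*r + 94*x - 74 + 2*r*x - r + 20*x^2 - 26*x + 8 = r*(2*x + 8) + 20*x^2 + 68*x - 48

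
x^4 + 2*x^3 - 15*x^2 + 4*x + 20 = (x - 2)^2*(x + 1)*(x + 5)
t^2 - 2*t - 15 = (t - 5)*(t + 3)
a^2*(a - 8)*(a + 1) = a^4 - 7*a^3 - 8*a^2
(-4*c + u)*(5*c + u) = -20*c^2 + c*u + u^2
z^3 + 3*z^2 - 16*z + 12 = (z - 2)*(z - 1)*(z + 6)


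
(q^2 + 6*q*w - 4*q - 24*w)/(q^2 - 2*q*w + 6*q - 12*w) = (q^2 + 6*q*w - 4*q - 24*w)/(q^2 - 2*q*w + 6*q - 12*w)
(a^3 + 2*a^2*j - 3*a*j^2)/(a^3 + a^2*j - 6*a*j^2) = (a - j)/(a - 2*j)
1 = 1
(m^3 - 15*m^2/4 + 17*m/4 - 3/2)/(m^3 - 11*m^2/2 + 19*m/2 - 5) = (4*m - 3)/(2*(2*m - 5))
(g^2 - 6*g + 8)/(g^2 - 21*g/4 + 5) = 4*(g - 2)/(4*g - 5)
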